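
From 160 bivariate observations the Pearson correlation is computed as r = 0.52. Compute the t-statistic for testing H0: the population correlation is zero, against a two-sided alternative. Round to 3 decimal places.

t = r·√(n−2) / √(1−r²) with r = 0.52, n = 160
  = 0.52·√158 / √(1 − 0.2704)
  = 0.52·12.569805 / 0.854166
  = 6.536299 / 0.854166 = 7.652

7.652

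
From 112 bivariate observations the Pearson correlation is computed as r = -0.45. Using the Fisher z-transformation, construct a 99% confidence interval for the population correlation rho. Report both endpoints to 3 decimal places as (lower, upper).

z_r = atanh(-0.45) = -0.484700;  SE = 1/√(n−3) = 1/√109 = 0.095783
z-limits: -0.484700 ± 2.576·0.095783 = -0.484700 ± 0.246737 = [-0.731437, -0.237963]
ρ-limits: (tanh -0.731437, tanh -0.237963) = (-0.624, -0.234)

(-0.624, -0.234)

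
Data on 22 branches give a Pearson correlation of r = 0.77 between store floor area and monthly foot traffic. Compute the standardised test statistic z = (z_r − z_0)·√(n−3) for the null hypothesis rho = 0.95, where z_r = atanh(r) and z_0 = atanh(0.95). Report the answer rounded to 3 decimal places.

-3.537

Fisher z: atanh(0.77) = 1.020328, atanh(0.95) = 1.831781
z = (z_r − z_0)·√(n−3) = (1.020328 − 1.831781)·√19 = -0.811453 · 4.358899 = -3.537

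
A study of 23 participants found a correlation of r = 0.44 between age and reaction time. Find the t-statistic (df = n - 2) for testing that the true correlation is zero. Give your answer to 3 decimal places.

2.245

t = r·√(n−2) / √(1−r²) with r = 0.44, n = 23
  = 0.44·√21 / √(1 − 0.1936)
  = 0.44·4.582576 / 0.897998
  = 2.016333 / 0.897998 = 2.245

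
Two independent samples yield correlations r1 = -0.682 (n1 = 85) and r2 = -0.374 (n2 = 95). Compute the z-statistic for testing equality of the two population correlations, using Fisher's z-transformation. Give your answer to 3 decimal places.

Fisher z-transforms: z1 = atanh(-0.682) = -0.832844, z2 = atanh(-0.374) = -0.393066; difference d = -0.439778
Var(d) = 1/82 + 1/92 = 0.0121951 + 0.0108696 = 0.0230647
z = d/√Var(d) = -0.439778 / √0.0230647 = -0.439778 / 0.151871 = -2.896

-2.896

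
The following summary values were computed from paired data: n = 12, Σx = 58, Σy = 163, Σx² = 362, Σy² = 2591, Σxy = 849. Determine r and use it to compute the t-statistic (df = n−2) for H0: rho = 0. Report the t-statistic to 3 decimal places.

1.176

S_xy = nΣxy − ΣxΣy = 12·849 − 58·163 = 10188 − 9454 = 734
S_xx = nΣx² − (Σx)² = 12·362 − 58² = 4344 − 3364 = 980
S_yy = nΣy² − (Σy)² = 12·2591 − 163² = 31092 − 26569 = 4523
r = S_xy / √(S_xx·S_yy) = 734 / √(980·4523) = 734 / √4432540 = 734 / 2105.3598 = 0.3486
t = r·√(n−2)/√(1−r²) = 0.3486·√10 / √(1−0.121522) = 1.102370 / 0.937272 = 1.176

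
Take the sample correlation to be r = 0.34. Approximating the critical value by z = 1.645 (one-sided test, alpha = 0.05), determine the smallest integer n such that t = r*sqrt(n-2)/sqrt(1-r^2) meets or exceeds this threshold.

r√(n−2)/√(1−r²) ≥ 1.645  ⇔  n−2 ≥ (1.645)²·(1−r²)/r²
(1−r²)/r² = (1−0.1156)/0.1156 = 7.6505
n ≥ 2 + 2.706025·7.6505 = 2 + 20.7024 = 22.7024
⌈22.7024⌉ = 23

23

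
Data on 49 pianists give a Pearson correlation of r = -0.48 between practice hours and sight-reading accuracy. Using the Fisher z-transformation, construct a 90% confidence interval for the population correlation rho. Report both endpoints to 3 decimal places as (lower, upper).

Fisher z: z_r = atanh(r) = ½·ln((1+(-0.48))/(1−(-0.48))) = -0.522984
SE(z) = 1/√(n−3) = 1/√46 = 0.147442
90% ⇒ z* = 1.645; margin = 1.645·0.147442 = 0.242542
CI on z-scale: (-0.765526, -0.280442)
Back-transform: tanh(-0.765526) = -0.644320, tanh(-0.280442) = -0.273314

(-0.644, -0.273)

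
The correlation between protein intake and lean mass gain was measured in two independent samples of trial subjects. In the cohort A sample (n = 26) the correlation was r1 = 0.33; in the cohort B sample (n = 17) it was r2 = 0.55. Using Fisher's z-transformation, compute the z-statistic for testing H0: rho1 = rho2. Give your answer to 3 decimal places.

-0.813

z1 = atanh(0.33) = 0.342828,  z2 = atanh(0.55) = 0.618381
SE = √(1/(n1−3) + 1/(n2−3)) = √(1/23 + 1/14) = √(0.0434783 + 0.0714286) = √0.1149069 = 0.338979
z = (z1 − z2)/SE = (0.342828 − 0.618381) / 0.338979 = -0.275553 / 0.338979 = -0.813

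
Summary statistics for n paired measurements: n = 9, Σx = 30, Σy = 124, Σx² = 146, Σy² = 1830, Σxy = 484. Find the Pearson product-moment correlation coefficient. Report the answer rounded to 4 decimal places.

0.9450

S_xy = nΣxy − ΣxΣy = 9·484 − 30·124 = 4356 − 3720 = 636
S_xx = nΣx² − (Σx)² = 9·146 − 30² = 1314 − 900 = 414
S_yy = nΣy² − (Σy)² = 9·1830 − 124² = 16470 − 15376 = 1094
r = S_xy / √(S_xx·S_yy) = 636 / √(414·1094) = 636 / √452916 = 636 / 672.9903 = 0.9450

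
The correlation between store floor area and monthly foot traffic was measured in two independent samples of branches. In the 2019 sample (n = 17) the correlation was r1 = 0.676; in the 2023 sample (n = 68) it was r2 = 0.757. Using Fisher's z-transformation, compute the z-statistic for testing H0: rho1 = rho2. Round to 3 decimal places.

Fisher z-transforms: z1 = atanh(0.676) = 0.821711, z2 = atanh(0.757) = 0.989151; difference d = -0.167440
Var(d) = 1/14 + 1/65 = 0.0714286 + 0.0153846 = 0.0868132
z = d/√Var(d) = -0.167440 / √0.0868132 = -0.167440 / 0.294641 = -0.568

-0.568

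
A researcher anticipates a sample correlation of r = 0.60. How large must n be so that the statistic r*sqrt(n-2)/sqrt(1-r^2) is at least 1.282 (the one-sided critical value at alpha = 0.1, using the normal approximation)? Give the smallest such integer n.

r√(n−2)/√(1−r²) ≥ 1.282  ⇔  n−2 ≥ (1.282)²·(1−r²)/r²
(1−r²)/r² = (1−0.3600)/0.3600 = 1.7778
n ≥ 2 + 1.643524·1.7778 = 2 + 2.9219 = 4.9219
⌈4.9219⌉ = 5

5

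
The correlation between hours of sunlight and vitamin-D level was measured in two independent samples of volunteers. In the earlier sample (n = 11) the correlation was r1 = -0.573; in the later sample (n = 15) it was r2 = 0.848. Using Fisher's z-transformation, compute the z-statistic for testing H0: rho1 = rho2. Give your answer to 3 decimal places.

z1 = atanh(-0.573) = -0.651978,  z2 = atanh(0.848) = 1.248989
SE = √(1/(n1−3) + 1/(n2−3)) = √(1/8 + 1/12) = √(0.1250000 + 0.0833333) = √0.2083333 = 0.456435
z = (z1 − z2)/SE = (-0.651978 − 1.248989) / 0.456435 = -1.900967 / 0.456435 = -4.165

-4.165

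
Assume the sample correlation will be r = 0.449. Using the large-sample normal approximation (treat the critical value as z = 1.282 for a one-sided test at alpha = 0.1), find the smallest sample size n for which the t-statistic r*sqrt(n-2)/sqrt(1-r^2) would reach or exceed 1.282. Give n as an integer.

Need r·√(n−2)/√(1−r²) ≥ 1.282
√(n−2) ≥ 1.282·√(1−0.201601) / 0.449 = 1.282·0.893532 / 0.449 = 2.5512
n−2 ≥ 6.5086  ⇒  n ≥ 8.5086
Smallest integer n = 9

9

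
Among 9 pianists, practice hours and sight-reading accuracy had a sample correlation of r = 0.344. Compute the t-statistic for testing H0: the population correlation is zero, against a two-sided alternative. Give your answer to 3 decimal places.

t = r·√(n−2) / √(1−r²) with r = 0.344, n = 9
  = 0.344·√7 / √(1 − 0.118336)
  = 0.344·2.645751 / 0.938970
  = 0.910138 / 0.938970 = 0.969

0.969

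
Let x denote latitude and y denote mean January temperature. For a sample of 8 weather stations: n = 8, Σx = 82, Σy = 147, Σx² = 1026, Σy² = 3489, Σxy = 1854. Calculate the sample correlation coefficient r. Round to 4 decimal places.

Numerator: nΣxy − (Σx)(Σy) = 8·1854 − (82)(147) = 2778
Denominator: √[(nΣx²−(Σx)²)(nΣy²−(Σy)²)]
  nΣx²−(Σx)² = 8·1026 − 6724 = 1484;  nΣy²−(Σy)² = 8·3489 − 21609 = 6303
  √(1484·6303) = √9353652 = 3058.3741
r = 2778 / 3058.3741 = 0.9083

0.9083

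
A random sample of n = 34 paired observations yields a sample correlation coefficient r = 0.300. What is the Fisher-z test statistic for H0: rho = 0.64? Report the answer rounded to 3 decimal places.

z_r = atanh(0.300) = 0.309520,  z_0 = atanh(0.64) = 0.758174
SE = 1/√(n−3) = 1/√31 = 0.179605
z = (z_r − z_0)/SE = (0.309520 − 0.758174) / 0.179605 = -0.448654 / 0.179605 = -2.498

-2.498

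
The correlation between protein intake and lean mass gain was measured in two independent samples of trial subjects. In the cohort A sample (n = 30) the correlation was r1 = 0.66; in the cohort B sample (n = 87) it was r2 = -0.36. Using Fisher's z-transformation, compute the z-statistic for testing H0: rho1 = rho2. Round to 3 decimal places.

5.287

z1 = atanh(0.66) = 0.792814,  z2 = atanh(-0.36) = -0.376886
SE = √(1/(n1−3) + 1/(n2−3)) = √(1/27 + 1/84) = √(0.0370370 + 0.0119048) = √0.0489418 = 0.221228
z = (z1 − z2)/SE = (0.792814 − (-0.376886)) / 0.221228 = 1.169700 / 0.221228 = 5.287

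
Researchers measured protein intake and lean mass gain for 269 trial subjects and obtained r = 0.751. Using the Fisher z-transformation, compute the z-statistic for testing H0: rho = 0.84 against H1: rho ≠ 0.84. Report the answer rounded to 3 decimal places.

-4.011

z_r = atanh(0.751) = 0.975245,  z_0 = atanh(0.84) = 1.221174
SE = 1/√(n−3) = 1/√266 = 0.061314
z = (z_r − z_0)/SE = (0.975245 − 1.221174) / 0.061314 = -0.245929 / 0.061314 = -4.011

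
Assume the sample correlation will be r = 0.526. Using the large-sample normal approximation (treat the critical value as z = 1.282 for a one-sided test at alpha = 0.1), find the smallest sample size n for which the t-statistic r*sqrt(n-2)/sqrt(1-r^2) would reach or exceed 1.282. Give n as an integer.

7

r√(n−2)/√(1−r²) ≥ 1.282  ⇔  n−2 ≥ (1.282)²·(1−r²)/r²
(1−r²)/r² = (1−0.276676)/0.276676 = 2.6143
n ≥ 2 + 1.643524·2.6143 = 2 + 4.2967 = 6.2967
⌈6.2967⌉ = 7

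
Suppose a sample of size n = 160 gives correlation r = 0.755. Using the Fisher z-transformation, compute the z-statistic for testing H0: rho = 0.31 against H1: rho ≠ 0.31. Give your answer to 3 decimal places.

Fisher z: atanh(0.755) = 0.984483, atanh(0.31) = 0.320545
z = (z_r − z_0)·√(n−3) = (0.984483 − 0.320545)·√157 = 0.663938 · 12.529964 = 8.319

8.319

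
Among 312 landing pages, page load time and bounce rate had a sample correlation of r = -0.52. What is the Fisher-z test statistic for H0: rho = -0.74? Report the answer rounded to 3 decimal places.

Fisher z: atanh(-0.52) = -0.576340, atanh(-0.74) = -0.950479
z = (z_r − z_0)·√(n−3) = (-0.576340 − (-0.950479))·√309 = 0.374139 · 17.578396 = 6.577

6.577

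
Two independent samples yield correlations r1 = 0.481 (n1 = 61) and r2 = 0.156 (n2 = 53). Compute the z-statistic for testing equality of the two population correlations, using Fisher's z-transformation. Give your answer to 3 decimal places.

1.902

z1 = atanh(0.481) = 0.524284,  z2 = atanh(0.156) = 0.157284
SE = √(1/(n1−3) + 1/(n2−3)) = √(1/58 + 1/50) = √(0.0172414 + 0.0200000) = √0.0372414 = 0.192980
z = (z1 − z2)/SE = (0.524284 − 0.157284) / 0.192980 = 0.367000 / 0.192980 = 1.902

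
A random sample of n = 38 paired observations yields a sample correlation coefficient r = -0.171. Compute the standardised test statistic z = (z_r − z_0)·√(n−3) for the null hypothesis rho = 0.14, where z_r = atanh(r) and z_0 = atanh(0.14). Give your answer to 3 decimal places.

-1.855

z_r = atanh(-0.171) = -0.172697,  z_0 = atanh(0.14) = 0.140926
SE = 1/√(n−3) = 1/√35 = 0.169031
z = (z_r − z_0)/SE = (-0.172697 − 0.140926) / 0.169031 = -0.313623 / 0.169031 = -1.855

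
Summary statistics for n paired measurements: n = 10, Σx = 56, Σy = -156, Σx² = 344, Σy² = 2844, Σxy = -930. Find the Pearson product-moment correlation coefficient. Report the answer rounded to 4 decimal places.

-0.5049

Numerator: nΣxy − (Σx)(Σy) = 10·(-930) − (56)(-156) = -564
Denominator: √[(nΣx²−(Σx)²)(nΣy²−(Σy)²)]
  nΣx²−(Σx)² = 10·344 − 3136 = 304;  nΣy²−(Σy)² = 10·2844 − 24336 = 4104
  √(304·4104) = √1247616 = 1116.9673
r = -564 / 1116.9673 = -0.5049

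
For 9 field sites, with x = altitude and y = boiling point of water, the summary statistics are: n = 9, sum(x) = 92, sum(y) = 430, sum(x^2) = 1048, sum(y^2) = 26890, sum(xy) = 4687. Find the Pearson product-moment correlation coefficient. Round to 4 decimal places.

0.3528

Numerator: nΣxy − (Σx)(Σy) = 9·4687 − (92)(430) = 2623
Denominator: √[(nΣx²−(Σx)²)(nΣy²−(Σy)²)]
  nΣx²−(Σx)² = 9·1048 − 8464 = 968;  nΣy²−(Σy)² = 9·26890 − 184900 = 57110
  √(968·57110) = √55282480 = 7435.2189
r = 2623 / 7435.2189 = 0.3528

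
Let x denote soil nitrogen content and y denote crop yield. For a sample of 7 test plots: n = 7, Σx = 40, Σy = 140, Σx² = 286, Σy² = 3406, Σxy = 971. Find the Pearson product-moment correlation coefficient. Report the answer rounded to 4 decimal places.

0.9166

Numerator: nΣxy − (Σx)(Σy) = 7·971 − (40)(140) = 1197
Denominator: √[(nΣx²−(Σx)²)(nΣy²−(Σy)²)]
  nΣx²−(Σx)² = 7·286 − 1600 = 402;  nΣy²−(Σy)² = 7·3406 − 19600 = 4242
  √(402·4242) = √1705284 = 1305.8652
r = 1197 / 1305.8652 = 0.9166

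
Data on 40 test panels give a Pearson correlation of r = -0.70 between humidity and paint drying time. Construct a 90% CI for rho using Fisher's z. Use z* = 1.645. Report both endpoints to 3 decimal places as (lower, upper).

(-0.814, -0.535)

Fisher z: z_r = atanh(r) = ½·ln((1+(-0.70))/(1−(-0.70))) = -0.867301
SE(z) = 1/√(n−3) = 1/√37 = 0.164399
90% ⇒ z* = 1.645; margin = 1.645·0.164399 = 0.270436
CI on z-scale: (-1.137737, -0.596865)
Back-transform: tanh(-1.137737) = -0.813651, tanh(-0.596865) = -0.534815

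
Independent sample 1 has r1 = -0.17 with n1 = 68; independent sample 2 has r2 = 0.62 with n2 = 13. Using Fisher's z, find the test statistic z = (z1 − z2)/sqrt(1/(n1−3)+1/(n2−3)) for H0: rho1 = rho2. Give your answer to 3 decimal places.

-2.640

z1 = atanh(-0.17) = -0.171667,  z2 = atanh(0.62) = 0.725005
SE = √(1/(n1−3) + 1/(n2−3)) = √(1/65 + 1/10) = √(0.0153846 + 0.1000000) = √0.1153846 = 0.339683
z = (z1 − z2)/SE = (-0.171667 − 0.725005) / 0.339683 = -0.896672 / 0.339683 = -2.640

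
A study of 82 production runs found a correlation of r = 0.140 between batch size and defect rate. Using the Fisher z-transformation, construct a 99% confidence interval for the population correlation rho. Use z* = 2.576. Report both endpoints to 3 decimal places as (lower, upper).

z_r = atanh(0.140) = 0.140926;  SE = 1/√(n−3) = 1/√79 = 0.112509
z-limits: 0.140926 ± 2.576·0.112509 = 0.140926 ± 0.289823 = [-0.148897, 0.430749]
ρ-limits: (tanh -0.148897, tanh 0.430749) = (-0.148, 0.406)

(-0.148, 0.406)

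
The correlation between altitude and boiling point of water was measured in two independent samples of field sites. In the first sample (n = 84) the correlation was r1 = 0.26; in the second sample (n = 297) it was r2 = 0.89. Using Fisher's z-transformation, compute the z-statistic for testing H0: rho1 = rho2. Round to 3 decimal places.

-9.211

Fisher z-transforms: z1 = atanh(0.26) = 0.266108, z2 = atanh(0.89) = 1.421926; difference d = -1.155818
Var(d) = 1/81 + 1/294 = 0.0123457 + 0.0034014 = 0.0157471
z = d/√Var(d) = -1.155818 / √0.0157471 = -1.155818 / 0.125487 = -9.211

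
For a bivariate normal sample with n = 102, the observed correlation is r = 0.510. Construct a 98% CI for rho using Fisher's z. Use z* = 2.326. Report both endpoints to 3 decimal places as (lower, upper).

(0.318, 0.662)

z_r = atanh(0.510) = 0.562730;  SE = 1/√(n−3) = 1/√99 = 0.100504
z-limits: 0.562730 ± 2.326·0.100504 = 0.562730 ± 0.233772 = [0.328958, 0.796502]
ρ-limits: (tanh 0.328958, tanh 0.796502) = (0.318, 0.662)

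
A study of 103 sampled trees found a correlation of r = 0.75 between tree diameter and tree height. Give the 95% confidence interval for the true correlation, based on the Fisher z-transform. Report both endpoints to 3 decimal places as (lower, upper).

(0.651, 0.824)

Fisher z: z_r = atanh(r) = ½·ln((1+0.75)/(1−0.75)) = 0.972955
SE(z) = 1/√(n−3) = 1/√100 = 0.100000
95% ⇒ z* = 1.960; margin = 1.960·0.100000 = 0.196000
CI on z-scale: (0.776955, 1.168955)
Back-transform: tanh(0.776955) = 0.650955, tanh(1.168955) = 0.823937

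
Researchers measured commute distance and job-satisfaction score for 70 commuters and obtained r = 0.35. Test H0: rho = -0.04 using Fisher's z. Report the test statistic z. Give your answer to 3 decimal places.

z_r = atanh(0.35) = 0.365444,  z_0 = atanh(-0.04) = -0.040021
SE = 1/√(n−3) = 1/√67 = 0.122169
z = (z_r − z_0)/SE = (0.365444 − (-0.040021)) / 0.122169 = 0.405465 / 0.122169 = 3.319

3.319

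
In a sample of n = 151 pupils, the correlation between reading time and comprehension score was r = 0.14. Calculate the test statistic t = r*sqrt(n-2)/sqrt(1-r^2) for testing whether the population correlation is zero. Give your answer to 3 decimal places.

1.726

t = r·√(n−2) / √(1−r²) with r = 0.14, n = 151
  = 0.14·√149 / √(1 − 0.0196)
  = 0.14·12.206556 / 0.990152
  = 1.708918 / 0.990152 = 1.726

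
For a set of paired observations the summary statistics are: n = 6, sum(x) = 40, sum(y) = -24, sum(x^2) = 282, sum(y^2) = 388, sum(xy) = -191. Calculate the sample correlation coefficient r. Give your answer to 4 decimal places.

-0.4633

S_xy = nΣxy − ΣxΣy = 6·(-191) − 40·(-24) = -1146 − (-960) = -186
S_xx = nΣx² − (Σx)² = 6·282 − 40² = 1692 − 1600 = 92
S_yy = nΣy² − (Σy)² = 6·388 − (-24)² = 2328 − 576 = 1752
r = S_xy / √(S_xx·S_yy) = -186 / √(92·1752) = -186 / √161184 = -186 / 401.4773 = -0.4633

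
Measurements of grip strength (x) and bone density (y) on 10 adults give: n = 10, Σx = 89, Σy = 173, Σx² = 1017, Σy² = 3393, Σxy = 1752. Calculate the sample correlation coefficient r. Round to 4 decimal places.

0.7077

Numerator: nΣxy − (Σx)(Σy) = 10·1752 − (89)(173) = 2123
Denominator: √[(nΣx²−(Σx)²)(nΣy²−(Σy)²)]
  nΣx²−(Σx)² = 10·1017 − 7921 = 2249;  nΣy²−(Σy)² = 10·3393 − 29929 = 4001
  √(2249·4001) = √8998249 = 2999.7082
r = 2123 / 2999.7082 = 0.7077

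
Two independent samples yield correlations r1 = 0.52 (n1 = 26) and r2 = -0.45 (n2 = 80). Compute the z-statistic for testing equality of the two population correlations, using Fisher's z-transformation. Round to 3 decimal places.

4.465

Fisher z-transforms: z1 = atanh(0.52) = 0.576340, z2 = atanh(-0.45) = -0.484700; difference d = 1.061040
Var(d) = 1/23 + 1/77 = 0.0434783 + 0.0129870 = 0.0564653
z = d/√Var(d) = 1.061040 / √0.0564653 = 1.061040 / 0.237624 = 4.465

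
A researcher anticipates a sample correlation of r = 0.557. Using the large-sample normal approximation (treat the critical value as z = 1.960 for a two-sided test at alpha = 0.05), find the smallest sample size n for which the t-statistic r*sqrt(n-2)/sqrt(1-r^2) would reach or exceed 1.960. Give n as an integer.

11

r√(n−2)/√(1−r²) ≥ 1.960  ⇔  n−2 ≥ (1.960)²·(1−r²)/r²
(1−r²)/r² = (1−0.310249)/0.310249 = 2.2232
n ≥ 2 + 3.8416·2.2232 = 2 + 8.5406 = 10.5406
⌈10.5406⌉ = 11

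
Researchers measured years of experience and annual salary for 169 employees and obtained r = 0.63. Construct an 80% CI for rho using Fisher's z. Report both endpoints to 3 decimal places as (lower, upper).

(0.566, 0.686)

Fisher z: z_r = atanh(r) = ½·ln((1+0.63)/(1−0.63)) = 0.741416
SE(z) = 1/√(n−3) = 1/√166 = 0.077615
80% ⇒ z* = 1.282; margin = 1.282·0.077615 = 0.099502
CI on z-scale: (0.641914, 0.840918)
Back-transform: tanh(0.641914) = 0.566201, tanh(0.840918) = 0.686295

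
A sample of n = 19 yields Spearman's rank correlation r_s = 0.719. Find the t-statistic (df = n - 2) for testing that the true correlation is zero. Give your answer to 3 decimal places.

1 − r_s² = 1 − 0.516961 = 0.483039;  √(1−r_s²) = 0.695010
√(n−2) = √17 = 4.123106
t = r_s·√(n−2)/√(1−r_s²) = 0.719 · 4.123106 / 0.695010 = 4.265

4.265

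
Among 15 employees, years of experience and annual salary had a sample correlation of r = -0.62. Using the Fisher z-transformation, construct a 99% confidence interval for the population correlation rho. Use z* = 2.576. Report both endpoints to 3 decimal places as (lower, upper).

Fisher z: z_r = atanh(r) = ½·ln((1+(-0.62))/(1−(-0.62))) = -0.725005
SE(z) = 1/√(n−3) = 1/√12 = 0.288675
99% ⇒ z* = 2.576; margin = 2.576·0.288675 = 0.743627
CI on z-scale: (-1.468632, 0.018622)
Back-transform: tanh(-1.468632) = -0.899316, tanh(0.018622) = 0.018620

(-0.899, 0.019)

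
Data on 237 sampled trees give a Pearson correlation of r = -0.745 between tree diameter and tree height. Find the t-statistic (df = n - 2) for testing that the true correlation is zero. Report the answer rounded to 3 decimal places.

-17.121

1 − r² = 1 − 0.555025 = 0.444975;  √(1−r²) = 0.667064
√(n−2) = √235 = 15.329710
t = r·√(n−2)/√(1−r²) = -0.745 · 15.329710 / 0.667064 = -17.121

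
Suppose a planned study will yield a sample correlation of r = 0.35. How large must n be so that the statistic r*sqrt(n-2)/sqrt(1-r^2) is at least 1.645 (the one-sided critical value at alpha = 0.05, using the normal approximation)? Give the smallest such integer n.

Need r·√(n−2)/√(1−r²) ≥ 1.645
√(n−2) ≥ 1.645·√(1−0.1225) / 0.35 = 1.645·0.936750 / 0.35 = 4.4027
n−2 ≥ 19.3838  ⇒  n ≥ 21.3838
Smallest integer n = 22

22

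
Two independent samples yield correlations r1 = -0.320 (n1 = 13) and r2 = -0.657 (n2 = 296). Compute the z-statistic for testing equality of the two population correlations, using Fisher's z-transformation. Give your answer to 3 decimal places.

1.418

z1 = atanh(-0.320) = -0.331647,  z2 = atanh(-0.657) = -0.787517
SE = √(1/(n1−3) + 1/(n2−3)) = √(1/10 + 1/293) = √(0.1000000 + 0.0034130) = √0.1034130 = 0.321579
z = (z1 − z2)/SE = (-0.331647 − (-0.787517)) / 0.321579 = 0.455870 / 0.321579 = 1.418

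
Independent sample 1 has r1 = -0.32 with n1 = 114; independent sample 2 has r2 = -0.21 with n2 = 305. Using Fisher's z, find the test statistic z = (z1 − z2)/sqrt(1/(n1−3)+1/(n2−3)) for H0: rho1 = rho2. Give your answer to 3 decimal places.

-1.067

Fisher z-transforms: z1 = atanh(-0.32) = -0.331647, z2 = atanh(-0.21) = -0.213171; difference d = -0.118476
Var(d) = 1/111 + 1/302 = 0.0090090 + 0.0033113 = 0.0123203
z = d/√Var(d) = -0.118476 / √0.0123203 = -0.118476 / 0.110997 = -1.067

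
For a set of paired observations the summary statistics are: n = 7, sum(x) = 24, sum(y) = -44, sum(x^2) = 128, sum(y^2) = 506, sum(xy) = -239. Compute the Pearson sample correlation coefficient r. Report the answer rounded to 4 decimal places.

S_xy = nΣxy − ΣxΣy = 7·(-239) − 24·(-44) = -1673 − (-1056) = -617
S_xx = nΣx² − (Σx)² = 7·128 − 24² = 896 − 576 = 320
S_yy = nΣy² − (Σy)² = 7·506 − (-44)² = 3542 − 1936 = 1606
r = S_xy / √(S_xx·S_yy) = -617 / √(320·1606) = -617 / √513920 = -617 / 716.8821 = -0.8607

-0.8607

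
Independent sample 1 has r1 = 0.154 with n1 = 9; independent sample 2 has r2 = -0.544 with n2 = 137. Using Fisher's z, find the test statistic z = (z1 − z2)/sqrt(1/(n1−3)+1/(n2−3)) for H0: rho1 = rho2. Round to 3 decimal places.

1.833

Fisher z-transforms: z1 = atanh(0.154) = 0.155235, z2 = atanh(-0.544) = -0.609819; difference d = 0.765054
Var(d) = 1/6 + 1/134 = 0.1666667 + 0.0074627 = 0.1741294
z = d/√Var(d) = 0.765054 / √0.1741294 = 0.765054 / 0.417288 = 1.833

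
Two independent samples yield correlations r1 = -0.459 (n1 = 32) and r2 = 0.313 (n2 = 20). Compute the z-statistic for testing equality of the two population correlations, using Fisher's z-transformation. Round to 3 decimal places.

-2.684

Fisher z-transforms: z1 = atanh(-0.459) = -0.496044, z2 = atanh(0.313) = 0.323868; difference d = -0.819912
Var(d) = 1/29 + 1/17 = 0.0344828 + 0.0588235 = 0.0933063
z = d/√Var(d) = -0.819912 / √0.0933063 = -0.819912 / 0.305461 = -2.684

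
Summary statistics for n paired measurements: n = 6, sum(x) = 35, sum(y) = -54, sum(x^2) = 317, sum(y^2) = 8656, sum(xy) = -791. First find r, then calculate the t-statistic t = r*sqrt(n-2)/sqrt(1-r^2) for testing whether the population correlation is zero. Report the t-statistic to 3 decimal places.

S_xy = nΣxy − ΣxΣy = 6·(-791) − 35·(-54) = -4746 − (-1890) = -2856
S_xx = nΣx² − (Σx)² = 6·317 − 35² = 1902 − 1225 = 677
S_yy = nΣy² − (Σy)² = 6·8656 − (-54)² = 51936 − 2916 = 49020
r = S_xy / √(S_xx·S_yy) = -2856 / √(677·49020) = -2856 / √33186540 = -2856 / 5760.7760 = -0.4958
t = r·√(n−2)/√(1−r²) = -0.4958·√4 / √(1−0.245818) = -0.991600 / 0.868437 = -1.142

-1.142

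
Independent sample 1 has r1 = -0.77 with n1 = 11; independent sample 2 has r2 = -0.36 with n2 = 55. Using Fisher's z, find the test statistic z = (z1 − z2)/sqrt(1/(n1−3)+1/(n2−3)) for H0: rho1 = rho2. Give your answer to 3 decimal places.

-1.694

z1 = atanh(-0.77) = -1.020328,  z2 = atanh(-0.36) = -0.376886
SE = √(1/(n1−3) + 1/(n2−3)) = √(1/8 + 1/52) = √(0.1250000 + 0.0192308) = √0.1442308 = 0.379777
z = (z1 − z2)/SE = (-1.020328 − (-0.376886)) / 0.379777 = -0.643442 / 0.379777 = -1.694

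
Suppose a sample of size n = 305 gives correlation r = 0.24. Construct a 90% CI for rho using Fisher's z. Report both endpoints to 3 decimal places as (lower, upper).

(0.149, 0.327)

z_r = atanh(0.24) = 0.244774;  SE = 1/√(n−3) = 1/√302 = 0.057544
z-limits: 0.244774 ± 1.645·0.057544 = 0.244774 ± 0.094660 = [0.150114, 0.339434]
ρ-limits: (tanh 0.150114, tanh 0.339434) = (0.149, 0.327)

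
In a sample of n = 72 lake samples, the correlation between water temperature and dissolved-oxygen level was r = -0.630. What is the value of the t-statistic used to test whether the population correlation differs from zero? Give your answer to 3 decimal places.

t = r·√(n−2) / √(1−r²) with r = -0.630, n = 72
  = -0.630·√70 / √(1 − 0.396900)
  = -0.630·8.366600 / 0.776595
  = -5.270958 / 0.776595 = -6.787

-6.787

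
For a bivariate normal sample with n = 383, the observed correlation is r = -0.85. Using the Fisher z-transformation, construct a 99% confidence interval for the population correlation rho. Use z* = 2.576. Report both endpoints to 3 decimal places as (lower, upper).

z_r = atanh(-0.85) = -1.256153;  SE = 1/√(n−3) = 1/√380 = 0.051299
z-limits: -1.256153 ± 2.576·0.051299 = -1.256153 ± 0.132146 = [-1.388299, -1.124007]
ρ-limits: (tanh -1.388299, tanh -1.124007) = (-0.883, -0.809)

(-0.883, -0.809)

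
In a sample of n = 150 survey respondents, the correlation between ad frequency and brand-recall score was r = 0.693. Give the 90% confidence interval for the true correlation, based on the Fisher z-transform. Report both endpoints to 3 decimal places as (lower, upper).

(0.616, 0.757)

z_r = atanh(0.693) = 0.853705;  SE = 1/√(n−3) = 1/√147 = 0.082479
z-limits: 0.853705 ± 1.645·0.082479 = 0.853705 ± 0.135678 = [0.718027, 0.989383]
ρ-limits: (tanh 0.718027, tanh 0.989383) = (0.616, 0.757)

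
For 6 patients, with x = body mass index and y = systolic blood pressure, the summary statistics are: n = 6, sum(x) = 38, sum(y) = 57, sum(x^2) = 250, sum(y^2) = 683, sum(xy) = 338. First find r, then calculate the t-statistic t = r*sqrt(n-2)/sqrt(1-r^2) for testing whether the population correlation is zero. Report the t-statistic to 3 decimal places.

-1.635

S_xy = nΣxy − ΣxΣy = 6·338 − 38·57 = 2028 − 2166 = -138
S_xx = nΣx² − (Σx)² = 6·250 − 38² = 1500 − 1444 = 56
S_yy = nΣy² − (Σy)² = 6·683 − 57² = 4098 − 3249 = 849
r = S_xy / √(S_xx·S_yy) = -138 / √(56·849) = -138 / √47544 = -138 / 218.0459 = -0.6329
t = r·√(n−2)/√(1−r²) = -0.6329·√4 / √(1−0.400562) = -1.265800 / 0.774234 = -1.635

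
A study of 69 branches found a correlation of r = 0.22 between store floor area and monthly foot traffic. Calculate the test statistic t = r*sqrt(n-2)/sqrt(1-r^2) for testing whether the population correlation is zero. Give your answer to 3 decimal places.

1 − r² = 1 − 0.0484 = 0.9516;  √(1−r²) = 0.975500
√(n−2) = √67 = 8.185353
t = r·√(n−2)/√(1−r²) = 0.22 · 8.185353 / 0.975500 = 1.846

1.846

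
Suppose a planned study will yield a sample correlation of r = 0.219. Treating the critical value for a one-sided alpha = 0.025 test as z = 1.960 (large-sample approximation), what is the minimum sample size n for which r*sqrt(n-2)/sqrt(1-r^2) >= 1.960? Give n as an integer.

79

Need r·√(n−2)/√(1−r²) ≥ 1.960
√(n−2) ≥ 1.960·√(1−0.047961) / 0.219 = 1.960·0.975725 / 0.219 = 8.7325
n−2 ≥ 76.2566  ⇒  n ≥ 78.2566
Smallest integer n = 79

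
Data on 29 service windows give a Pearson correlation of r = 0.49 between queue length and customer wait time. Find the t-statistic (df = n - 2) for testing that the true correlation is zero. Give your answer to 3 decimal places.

2.921

1 − r² = 1 − 0.2401 = 0.7599;  √(1−r²) = 0.871722
√(n−2) = √27 = 5.196152
t = r·√(n−2)/√(1−r²) = 0.49 · 5.196152 / 0.871722 = 2.921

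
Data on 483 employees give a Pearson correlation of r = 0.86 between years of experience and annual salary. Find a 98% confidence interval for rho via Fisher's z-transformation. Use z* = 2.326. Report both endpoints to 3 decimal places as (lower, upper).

(0.830, 0.885)

z_r = atanh(0.86) = 1.293345;  SE = 1/√(n−3) = 1/√480 = 0.045644
z-limits: 1.293345 ± 2.326·0.045644 = 1.293345 ± 0.106168 = [1.187177, 1.399513]
ρ-limits: (tanh 1.187177, tanh 1.399513) = (0.830, 0.885)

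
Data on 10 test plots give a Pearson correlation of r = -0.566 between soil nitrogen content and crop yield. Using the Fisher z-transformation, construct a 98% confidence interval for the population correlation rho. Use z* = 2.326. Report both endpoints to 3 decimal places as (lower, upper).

(-0.909, 0.233)

Fisher z: z_r = atanh(r) = ½·ln((1+(-0.566))/(1−(-0.566))) = -0.641618
SE(z) = 1/√(n−3) = 1/√7 = 0.377964
98% ⇒ z* = 2.326; margin = 2.326·0.377964 = 0.879144
CI on z-scale: (-1.520762, 0.237526)
Back-transform: tanh(-1.520762) = -0.908830, tanh(0.237526) = 0.233158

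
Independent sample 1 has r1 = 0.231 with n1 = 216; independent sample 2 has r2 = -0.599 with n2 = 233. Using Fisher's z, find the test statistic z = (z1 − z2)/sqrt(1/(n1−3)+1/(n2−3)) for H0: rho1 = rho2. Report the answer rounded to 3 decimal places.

z1 = atanh(0.231) = 0.235246,  z2 = atanh(-0.599) = -0.691586
SE = √(1/(n1−3) + 1/(n2−3)) = √(1/213 + 1/230) = √(0.0046948 + 0.0043478) = √0.0090426 = 0.095093
z = (z1 − z2)/SE = (0.235246 − (-0.691586)) / 0.095093 = 0.926832 / 0.095093 = 9.747

9.747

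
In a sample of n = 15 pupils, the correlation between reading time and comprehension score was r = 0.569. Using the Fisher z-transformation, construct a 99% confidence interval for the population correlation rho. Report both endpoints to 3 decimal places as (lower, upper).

(-0.097, 0.883)

z_r = atanh(0.569) = 0.646043;  SE = 1/√(n−3) = 1/√12 = 0.288675
z-limits: 0.646043 ± 2.576·0.288675 = 0.646043 ± 0.743627 = [-0.097584, 1.389670]
ρ-limits: (tanh -0.097584, tanh 1.389670) = (-0.097, 0.883)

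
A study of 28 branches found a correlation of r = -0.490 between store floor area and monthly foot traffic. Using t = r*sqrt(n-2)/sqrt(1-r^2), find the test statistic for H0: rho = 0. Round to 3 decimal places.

1 − r² = 1 − 0.240100 = 0.759900;  √(1−r²) = 0.871722
√(n−2) = √26 = 5.099020
t = r·√(n−2)/√(1−r²) = -0.490 · 5.099020 / 0.871722 = -2.866

-2.866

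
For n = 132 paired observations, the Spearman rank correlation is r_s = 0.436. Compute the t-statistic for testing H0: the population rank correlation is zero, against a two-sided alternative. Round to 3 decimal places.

5.524

t = r_s·√(n−2) / √(1−r_s²) with r_s = 0.436, n = 132
  = 0.436·√130 / √(1 − 0.190096)
  = 0.436·11.401754 / 0.899947
  = 4.971165 / 0.899947 = 5.524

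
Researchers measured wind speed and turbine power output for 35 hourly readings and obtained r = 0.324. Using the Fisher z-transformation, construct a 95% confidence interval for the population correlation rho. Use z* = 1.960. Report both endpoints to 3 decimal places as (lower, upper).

Fisher z: z_r = atanh(r) = ½·ln((1+0.324)/(1−0.324)) = 0.336110
SE(z) = 1/√(n−3) = 1/√32 = 0.176777
95% ⇒ z* = 1.960; margin = 1.960·0.176777 = 0.346483
CI on z-scale: (-0.010373, 0.682593)
Back-transform: tanh(-0.010373) = -0.010373, tanh(0.682593) = 0.593203

(-0.010, 0.593)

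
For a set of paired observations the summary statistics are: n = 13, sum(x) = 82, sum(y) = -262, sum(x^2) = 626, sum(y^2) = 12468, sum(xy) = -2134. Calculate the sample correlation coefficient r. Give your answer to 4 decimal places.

-0.5444

S_xy = nΣxy − ΣxΣy = 13·(-2134) − 82·(-262) = -27742 − (-21484) = -6258
S_xx = nΣx² − (Σx)² = 13·626 − 82² = 8138 − 6724 = 1414
S_yy = nΣy² − (Σy)² = 13·12468 − (-262)² = 162084 − 68644 = 93440
r = S_xy / √(S_xx·S_yy) = -6258 / √(1414·93440) = -6258 / √132124160 = -6258 / 11494.5274 = -0.5444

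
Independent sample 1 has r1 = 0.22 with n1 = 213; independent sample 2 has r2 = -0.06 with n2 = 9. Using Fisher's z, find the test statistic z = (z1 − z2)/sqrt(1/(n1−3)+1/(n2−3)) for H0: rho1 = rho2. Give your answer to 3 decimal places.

Fisher z-transforms: z1 = atanh(0.22) = 0.223656, z2 = atanh(-0.06) = -0.060072; difference d = 0.283728
Var(d) = 1/210 + 1/6 = 0.0047619 + 0.1666667 = 0.1714286
z = d/√Var(d) = 0.283728 / √0.1714286 = 0.283728 / 0.414039 = 0.685

0.685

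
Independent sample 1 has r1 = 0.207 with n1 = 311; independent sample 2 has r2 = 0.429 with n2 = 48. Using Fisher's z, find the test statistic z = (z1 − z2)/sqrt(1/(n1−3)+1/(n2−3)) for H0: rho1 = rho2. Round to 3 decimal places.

-1.558

Fisher z-transforms: z1 = atanh(0.207) = 0.210035, z2 = atanh(0.429) = 0.458670; difference d = -0.248635
Var(d) = 1/308 + 1/45 = 0.0032468 + 0.0222222 = 0.0254690
z = d/√Var(d) = -0.248635 / √0.0254690 = -0.248635 / 0.159590 = -1.558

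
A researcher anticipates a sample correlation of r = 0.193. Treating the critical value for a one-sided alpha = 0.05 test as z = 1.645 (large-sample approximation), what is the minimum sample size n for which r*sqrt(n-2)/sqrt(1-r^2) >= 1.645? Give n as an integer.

72

r√(n−2)/√(1−r²) ≥ 1.645  ⇔  n−2 ≥ (1.645)²·(1−r²)/r²
(1−r²)/r² = (1−0.037249)/0.037249 = 25.8464
n ≥ 2 + 2.706025·25.8464 = 2 + 69.9410 = 71.9410
⌈71.9410⌉ = 72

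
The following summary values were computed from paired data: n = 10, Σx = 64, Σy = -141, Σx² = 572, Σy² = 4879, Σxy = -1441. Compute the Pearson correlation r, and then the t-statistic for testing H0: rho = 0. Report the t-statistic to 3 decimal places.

-3.597

S_xy = nΣxy − ΣxΣy = 10·(-1441) − 64·(-141) = -14410 − (-9024) = -5386
S_xx = nΣx² − (Σx)² = 10·572 − 64² = 5720 − 4096 = 1624
S_yy = nΣy² − (Σy)² = 10·4879 − (-141)² = 48790 − 19881 = 28909
r = S_xy / √(S_xx·S_yy) = -5386 / √(1624·28909) = -5386 / √46948216 = -5386 / 6851.8768 = -0.7861
t = r·√(n−2)/√(1−r²) = -0.7861·√8 / √(1−0.617953) = -2.223427 / 0.618100 = -3.597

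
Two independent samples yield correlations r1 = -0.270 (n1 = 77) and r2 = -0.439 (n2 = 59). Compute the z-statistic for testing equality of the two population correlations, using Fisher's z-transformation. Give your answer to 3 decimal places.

Fisher z-transforms: z1 = atanh(-0.270) = -0.276864, z2 = atanh(-0.439) = -0.470991; difference d = 0.194127
Var(d) = 1/74 + 1/56 = 0.0135135 + 0.0178571 = 0.0313706
z = d/√Var(d) = 0.194127 / √0.0313706 = 0.194127 / 0.177117 = 1.096

1.096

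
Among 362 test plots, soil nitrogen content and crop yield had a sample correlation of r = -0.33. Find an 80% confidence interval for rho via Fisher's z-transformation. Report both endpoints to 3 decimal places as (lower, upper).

(-0.389, -0.268)

Fisher z: z_r = atanh(r) = ½·ln((1+(-0.33))/(1−(-0.33))) = -0.342828
SE(z) = 1/√(n−3) = 1/√359 = 0.052778
80% ⇒ z* = 1.282; margin = 1.282·0.052778 = 0.067661
CI on z-scale: (-0.410489, -0.275167)
Back-transform: tanh(-0.410489) = -0.388888, tanh(-0.275167) = -0.268426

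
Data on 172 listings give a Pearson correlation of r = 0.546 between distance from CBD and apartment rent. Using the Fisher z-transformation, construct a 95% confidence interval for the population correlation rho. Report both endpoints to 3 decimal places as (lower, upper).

(0.432, 0.643)

Fisher z: z_r = atanh(r) = ½·ln((1+0.546)/(1−0.546)) = 0.612665
SE(z) = 1/√(n−3) = 1/√169 = 0.076923
95% ⇒ z* = 1.960; margin = 1.960·0.076923 = 0.150769
CI on z-scale: (0.461896, 0.763434)
Back-transform: tanh(0.461896) = 0.431628, tanh(0.763434) = 0.643095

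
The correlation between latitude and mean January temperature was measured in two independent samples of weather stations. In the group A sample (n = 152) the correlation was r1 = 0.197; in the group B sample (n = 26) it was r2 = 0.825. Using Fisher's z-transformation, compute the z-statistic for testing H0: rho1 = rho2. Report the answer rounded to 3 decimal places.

-4.342

Fisher z-transforms: z1 = atanh(0.197) = 0.199609, z2 = atanh(0.825) = 1.172275; difference d = -0.972666
Var(d) = 1/149 + 1/23 = 0.0067114 + 0.0434783 = 0.0501897
z = d/√Var(d) = -0.972666 / √0.0501897 = -0.972666 / 0.224031 = -4.342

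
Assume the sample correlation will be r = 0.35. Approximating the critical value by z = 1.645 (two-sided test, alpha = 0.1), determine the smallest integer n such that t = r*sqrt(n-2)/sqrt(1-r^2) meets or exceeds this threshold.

22

Need r·√(n−2)/√(1−r²) ≥ 1.645
√(n−2) ≥ 1.645·√(1−0.1225) / 0.35 = 1.645·0.936750 / 0.35 = 4.4027
n−2 ≥ 19.3838  ⇒  n ≥ 21.3838
Smallest integer n = 22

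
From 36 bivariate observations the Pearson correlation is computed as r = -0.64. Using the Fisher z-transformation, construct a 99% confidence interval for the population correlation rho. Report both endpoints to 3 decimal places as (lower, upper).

Fisher z: z_r = atanh(r) = ½·ln((1+(-0.64))/(1−(-0.64))) = -0.758174
SE(z) = 1/√(n−3) = 1/√33 = 0.174078
99% ⇒ z* = 2.576; margin = 2.576·0.174078 = 0.448425
CI on z-scale: (-1.206599, -0.309749)
Back-transform: tanh(-1.206599) = -0.835656, tanh(-0.309749) = -0.300209

(-0.836, -0.300)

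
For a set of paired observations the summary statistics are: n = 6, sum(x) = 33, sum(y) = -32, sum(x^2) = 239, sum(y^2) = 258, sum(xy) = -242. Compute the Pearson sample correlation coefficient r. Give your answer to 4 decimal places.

S_xy = nΣxy − ΣxΣy = 6·(-242) − 33·(-32) = -1452 − (-1056) = -396
S_xx = nΣx² − (Σx)² = 6·239 − 33² = 1434 − 1089 = 345
S_yy = nΣy² − (Σy)² = 6·258 − (-32)² = 1548 − 1024 = 524
r = S_xy / √(S_xx·S_yy) = -396 / √(345·524) = -396 / √180780 = -396 / 425.1823 = -0.9314

-0.9314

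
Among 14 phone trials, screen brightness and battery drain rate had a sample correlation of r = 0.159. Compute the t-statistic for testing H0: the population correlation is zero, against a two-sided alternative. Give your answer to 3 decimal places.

1 − r² = 1 − 0.025281 = 0.974719;  √(1−r²) = 0.987279
√(n−2) = √12 = 3.464102
t = r·√(n−2)/√(1−r²) = 0.159 · 3.464102 / 0.987279 = 0.558

0.558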